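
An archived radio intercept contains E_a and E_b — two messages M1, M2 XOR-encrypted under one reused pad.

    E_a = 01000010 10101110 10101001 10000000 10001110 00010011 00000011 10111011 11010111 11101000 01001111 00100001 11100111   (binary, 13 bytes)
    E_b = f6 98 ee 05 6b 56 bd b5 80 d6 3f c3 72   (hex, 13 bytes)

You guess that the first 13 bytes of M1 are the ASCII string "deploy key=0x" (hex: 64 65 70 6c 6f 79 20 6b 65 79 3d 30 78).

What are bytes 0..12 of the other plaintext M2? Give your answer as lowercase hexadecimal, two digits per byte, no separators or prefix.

d05337e98a3c9e6532474dd2ed

First, E_a ⊕ E_b = (M1 ⊕ K) ⊕ (M2 ⊕ K) = M1 ⊕ M2, so the key drops out. Then M2 = (M1 ⊕ M2) ⊕ M1 over the first 13 bytes.
byte 0: (42 ⊕ f6) ⊕ 64 = b4 ⊕ 64 = d0
byte 1: (ae ⊕ 98) ⊕ 65 = 36 ⊕ 65 = 53
byte 2: (a9 ⊕ ee) ⊕ 70 = 47 ⊕ 70 = 37
byte 3: (80 ⊕ 05) ⊕ 6c = 85 ⊕ 6c = e9
byte 4: (8e ⊕ 6b) ⊕ 6f = e5 ⊕ 6f = 8a
byte 5: (13 ⊕ 56) ⊕ 79 = 45 ⊕ 79 = 3c
byte 6: (03 ⊕ bd) ⊕ 20 = be ⊕ 20 = 9e
byte 7: (bb ⊕ b5) ⊕ 6b = 0e ⊕ 6b = 65
byte 8: (d7 ⊕ 80) ⊕ 65 = 57 ⊕ 65 = 32
byte 9: (e8 ⊕ d6) ⊕ 79 = 3e ⊕ 79 = 47
byte 10: (4f ⊕ 3f) ⊕ 3d = 70 ⊕ 3d = 4d
byte 11: (21 ⊕ c3) ⊕ 30 = e2 ⊕ 30 = d2
byte 12: (e7 ⊕ 72) ⊕ 78 = 95 ⊕ 78 = ed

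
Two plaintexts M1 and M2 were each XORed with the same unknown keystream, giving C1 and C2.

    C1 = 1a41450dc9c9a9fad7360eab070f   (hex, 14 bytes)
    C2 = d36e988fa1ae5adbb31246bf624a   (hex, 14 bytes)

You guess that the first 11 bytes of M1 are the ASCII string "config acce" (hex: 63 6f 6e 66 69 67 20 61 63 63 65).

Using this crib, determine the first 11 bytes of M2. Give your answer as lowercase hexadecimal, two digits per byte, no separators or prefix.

First, C1 ⊕ C2 = (M1 ⊕ K) ⊕ (M2 ⊕ K) = M1 ⊕ M2, so the key drops out. Then M2 = (M1 ⊕ M2) ⊕ M1 over the first 11 bytes.
byte 0: (1a XOR d3) XOR 63 = c9 XOR 63 = aa
byte 1: (41 XOR 6e) XOR 6f = 2f XOR 6f = 40
byte 2: (45 XOR 98) XOR 6e = dd XOR 6e = b3
byte 3: (0d XOR 8f) XOR 66 = 82 XOR 66 = e4
byte 4: (c9 XOR a1) XOR 69 = 68 XOR 69 = 01
byte 5: (c9 XOR ae) XOR 67 = 67 XOR 67 = 00
byte 6: (a9 XOR 5a) XOR 20 = f3 XOR 20 = d3
byte 7: (fa XOR db) XOR 61 = 21 XOR 61 = 40
byte 8: (d7 XOR b3) XOR 63 = 64 XOR 63 = 07
byte 9: (36 XOR 12) XOR 63 = 24 XOR 63 = 47
byte 10: (0e XOR 46) XOR 65 = 48 XOR 65 = 2d

aa40b3e40100d34007472d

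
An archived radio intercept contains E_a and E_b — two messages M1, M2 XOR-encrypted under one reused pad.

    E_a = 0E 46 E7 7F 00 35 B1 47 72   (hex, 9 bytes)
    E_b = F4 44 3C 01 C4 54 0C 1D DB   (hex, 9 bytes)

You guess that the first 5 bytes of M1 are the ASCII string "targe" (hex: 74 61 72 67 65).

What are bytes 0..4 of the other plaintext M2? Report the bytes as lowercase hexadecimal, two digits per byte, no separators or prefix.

8e63a919a1

First, E_a ⊕ E_b = (M1 ⊕ K) ⊕ (M2 ⊕ K) = M1 ⊕ M2, so the key drops out. Then M2 = (M1 ⊕ M2) ⊕ M1 over the first 5 bytes.
byte 0: (0e ^ f4) ^ 74 = fa ^ 74 = 8e
byte 1: (46 ^ 44) ^ 61 = 02 ^ 61 = 63
byte 2: (e7 ^ 3c) ^ 72 = db ^ 72 = a9
byte 3: (7f ^ 01) ^ 67 = 7e ^ 67 = 19
byte 4: (00 ^ c4) ^ 65 = c4 ^ 65 = a1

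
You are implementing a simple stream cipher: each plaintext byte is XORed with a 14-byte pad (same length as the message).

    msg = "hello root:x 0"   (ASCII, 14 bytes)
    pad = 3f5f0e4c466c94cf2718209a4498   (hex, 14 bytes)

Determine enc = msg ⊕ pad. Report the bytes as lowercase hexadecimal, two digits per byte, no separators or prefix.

104 XOR  63 =  87
101 XOR  95 =  58
108 XOR  14 =  98
108 XOR  76 =  32
111 XOR  70 =  41
 32 XOR 108 =  76
114 XOR 148 = 230
111 XOR 207 = 160
111 XOR  39 =  72
116 XOR  24 = 108
 58 XOR  32 =  26
120 XOR 154 = 226
 32 XOR  68 = 100
 48 XOR 152 = 168

573a6220294ce6a0486c1ae264a8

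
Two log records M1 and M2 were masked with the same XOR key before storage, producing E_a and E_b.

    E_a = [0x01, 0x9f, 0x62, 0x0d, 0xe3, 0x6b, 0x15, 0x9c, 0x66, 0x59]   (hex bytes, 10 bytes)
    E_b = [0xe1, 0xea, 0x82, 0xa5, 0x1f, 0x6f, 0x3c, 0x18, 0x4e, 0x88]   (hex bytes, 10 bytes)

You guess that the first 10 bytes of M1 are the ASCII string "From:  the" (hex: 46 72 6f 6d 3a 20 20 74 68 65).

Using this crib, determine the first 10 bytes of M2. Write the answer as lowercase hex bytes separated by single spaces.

First, E_a ⊕ E_b = (M1 ⊕ K) ⊕ (M2 ⊕ K) = M1 ⊕ M2, so the key drops out. Then M2 = (M1 ⊕ M2) ⊕ M1 over the first 10 bytes.
byte 0: (01 xor e1) xor 46 = e0 xor 46 = a6
byte 1: (9f xor ea) xor 72 = 75 xor 72 = 07
byte 2: (62 xor 82) xor 6f = e0 xor 6f = 8f
byte 3: (0d xor a5) xor 6d = a8 xor 6d = c5
byte 4: (e3 xor 1f) xor 3a = fc xor 3a = c6
byte 5: (6b xor 6f) xor 20 = 04 xor 20 = 24
byte 6: (15 xor 3c) xor 20 = 29 xor 20 = 09
byte 7: (9c xor 18) xor 74 = 84 xor 74 = f0
byte 8: (66 xor 4e) xor 68 = 28 xor 68 = 40
byte 9: (59 xor 88) xor 65 = d1 xor 65 = b4

a6 07 8f c5 c6 24 09 f0 40 b4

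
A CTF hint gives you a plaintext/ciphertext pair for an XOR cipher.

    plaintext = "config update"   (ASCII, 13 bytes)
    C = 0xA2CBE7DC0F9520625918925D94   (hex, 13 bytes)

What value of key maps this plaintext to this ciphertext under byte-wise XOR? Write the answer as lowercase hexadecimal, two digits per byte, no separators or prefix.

c1a489ba66f20017297cf329f1

Since C = plaintext ⊕ key, XORing both sides with plaintext gives key = plaintext ⊕ C.
byte 0: 01100011 xor 10100010 = 11000001
byte 1: 01101111 xor 11001011 = 10100100
byte 2: 01101110 xor 11100111 = 10001001
byte 3: 01100110 xor 11011100 = 10111010
byte 4: 01101001 xor 00001111 = 01100110
byte 5: 01100111 xor 10010101 = 11110010
byte 6: 00100000 xor 00100000 = 00000000
byte 7: 01110101 xor 01100010 = 00010111
byte 8: 01110000 xor 01011001 = 00101001
byte 9: 01100100 xor 00011000 = 01111100
byte 10: 01100001 xor 10010010 = 11110011
byte 11: 01110100 xor 01011101 = 00101001
byte 12: 01100101 xor 10010100 = 11110001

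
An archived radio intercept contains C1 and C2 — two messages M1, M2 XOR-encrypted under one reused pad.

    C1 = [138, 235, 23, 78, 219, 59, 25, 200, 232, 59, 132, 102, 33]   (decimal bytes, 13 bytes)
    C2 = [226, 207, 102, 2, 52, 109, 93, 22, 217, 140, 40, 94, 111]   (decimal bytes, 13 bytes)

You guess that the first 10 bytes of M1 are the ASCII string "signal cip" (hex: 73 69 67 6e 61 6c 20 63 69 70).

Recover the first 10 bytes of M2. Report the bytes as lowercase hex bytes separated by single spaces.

First, C1 ⊕ C2 = (M1 ⊕ K) ⊕ (M2 ⊕ K) = M1 ⊕ M2, so the key drops out. Then M2 = (M1 ⊕ M2) ⊕ M1 over the first 10 bytes.
byte 0: (8a xor e2) xor 73 = 68 xor 73 = 1b
byte 1: (eb xor cf) xor 69 = 24 xor 69 = 4d
byte 2: (17 xor 66) xor 67 = 71 xor 67 = 16
byte 3: (4e xor 02) xor 6e = 4c xor 6e = 22
byte 4: (db xor 34) xor 61 = ef xor 61 = 8e
byte 5: (3b xor 6d) xor 6c = 56 xor 6c = 3a
byte 6: (19 xor 5d) xor 20 = 44 xor 20 = 64
byte 7: (c8 xor 16) xor 63 = de xor 63 = bd
byte 8: (e8 xor d9) xor 69 = 31 xor 69 = 58
byte 9: (3b xor 8c) xor 70 = b7 xor 70 = c7

1b 4d 16 22 8e 3a 64 bd 58 c7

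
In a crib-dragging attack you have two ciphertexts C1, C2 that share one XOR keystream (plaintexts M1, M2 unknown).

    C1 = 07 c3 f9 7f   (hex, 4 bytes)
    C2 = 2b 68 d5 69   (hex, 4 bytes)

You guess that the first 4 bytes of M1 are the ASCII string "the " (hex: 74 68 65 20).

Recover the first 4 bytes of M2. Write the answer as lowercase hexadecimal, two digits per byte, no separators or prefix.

First, C1 ⊕ C2 = (M1 ⊕ K) ⊕ (M2 ⊕ K) = M1 ⊕ M2, so the key drops out. Then M2 = (M1 ⊕ M2) ⊕ M1 over the first 4 bytes.
byte 0: (07 xor 2b) xor 74 = 2c xor 74 = 58
byte 1: (c3 xor 68) xor 68 = ab xor 68 = c3
byte 2: (f9 xor d5) xor 65 = 2c xor 65 = 49
byte 3: (7f xor 69) xor 20 = 16 xor 20 = 36

58c34936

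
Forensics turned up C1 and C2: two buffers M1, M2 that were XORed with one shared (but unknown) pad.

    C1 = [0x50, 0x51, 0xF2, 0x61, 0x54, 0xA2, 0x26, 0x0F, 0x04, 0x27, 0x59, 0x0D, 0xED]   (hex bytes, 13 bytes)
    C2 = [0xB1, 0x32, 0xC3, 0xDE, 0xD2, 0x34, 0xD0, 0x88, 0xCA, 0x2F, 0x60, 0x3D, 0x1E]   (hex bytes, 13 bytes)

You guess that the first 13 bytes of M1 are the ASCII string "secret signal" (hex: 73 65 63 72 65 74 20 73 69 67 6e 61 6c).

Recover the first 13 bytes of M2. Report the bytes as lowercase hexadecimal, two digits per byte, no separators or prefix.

920652cde3e2d6f4a76f57519f

First, C1 ⊕ C2 = (M1 ⊕ K) ⊕ (M2 ⊕ K) = M1 ⊕ M2, so the key drops out. Then M2 = (M1 ⊕ M2) ⊕ M1 over the first 13 bytes.
byte 0: (50 ⊕ b1) ⊕ 73 = e1 ⊕ 73 = 92
byte 1: (51 ⊕ 32) ⊕ 65 = 63 ⊕ 65 = 06
byte 2: (f2 ⊕ c3) ⊕ 63 = 31 ⊕ 63 = 52
byte 3: (61 ⊕ de) ⊕ 72 = bf ⊕ 72 = cd
byte 4: (54 ⊕ d2) ⊕ 65 = 86 ⊕ 65 = e3
byte 5: (a2 ⊕ 34) ⊕ 74 = 96 ⊕ 74 = e2
byte 6: (26 ⊕ d0) ⊕ 20 = f6 ⊕ 20 = d6
byte 7: (0f ⊕ 88) ⊕ 73 = 87 ⊕ 73 = f4
byte 8: (04 ⊕ ca) ⊕ 69 = ce ⊕ 69 = a7
byte 9: (27 ⊕ 2f) ⊕ 67 = 08 ⊕ 67 = 6f
byte 10: (59 ⊕ 60) ⊕ 6e = 39 ⊕ 6e = 57
byte 11: (0d ⊕ 3d) ⊕ 61 = 30 ⊕ 61 = 51
byte 12: (ed ⊕ 1e) ⊕ 6c = f3 ⊕ 6c = 9f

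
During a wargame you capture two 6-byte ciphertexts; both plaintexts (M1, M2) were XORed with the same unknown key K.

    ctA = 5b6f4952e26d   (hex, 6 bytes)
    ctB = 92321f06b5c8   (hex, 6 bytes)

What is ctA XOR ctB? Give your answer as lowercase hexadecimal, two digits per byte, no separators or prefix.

c95d565457a5

ctA ⊕ ctB = (M1 ⊕ K) ⊕ (M2 ⊕ K) = M1 ⊕ M2 — the shared key cancels under XOR.
01011011 xor 10010010 = 11001001
01101111 xor 00110010 = 01011101
01001001 xor 00011111 = 01010110
01010010 xor 00000110 = 01010100
11100010 xor 10110101 = 01010111
01101101 xor 11001000 = 10100101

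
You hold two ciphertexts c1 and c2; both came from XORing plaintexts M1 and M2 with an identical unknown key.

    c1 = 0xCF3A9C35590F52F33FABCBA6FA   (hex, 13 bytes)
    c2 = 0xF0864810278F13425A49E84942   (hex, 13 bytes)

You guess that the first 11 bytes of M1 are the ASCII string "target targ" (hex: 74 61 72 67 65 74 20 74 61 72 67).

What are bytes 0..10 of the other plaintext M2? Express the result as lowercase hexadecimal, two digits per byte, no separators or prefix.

First, c1 ⊕ c2 = (M1 ⊕ K) ⊕ (M2 ⊕ K) = M1 ⊕ M2, so the key drops out. Then M2 = (M1 ⊕ M2) ⊕ M1 over the first 11 bytes.
byte 0: (cf ^ f0) ^ 74 = 3f ^ 74 = 4b
byte 1: (3a ^ 86) ^ 61 = bc ^ 61 = dd
byte 2: (9c ^ 48) ^ 72 = d4 ^ 72 = a6
byte 3: (35 ^ 10) ^ 67 = 25 ^ 67 = 42
byte 4: (59 ^ 27) ^ 65 = 7e ^ 65 = 1b
byte 5: (0f ^ 8f) ^ 74 = 80 ^ 74 = f4
byte 6: (52 ^ 13) ^ 20 = 41 ^ 20 = 61
byte 7: (f3 ^ 42) ^ 74 = b1 ^ 74 = c5
byte 8: (3f ^ 5a) ^ 61 = 65 ^ 61 = 04
byte 9: (ab ^ 49) ^ 72 = e2 ^ 72 = 90
byte 10: (cb ^ e8) ^ 67 = 23 ^ 67 = 44

4bdda6421bf461c5049044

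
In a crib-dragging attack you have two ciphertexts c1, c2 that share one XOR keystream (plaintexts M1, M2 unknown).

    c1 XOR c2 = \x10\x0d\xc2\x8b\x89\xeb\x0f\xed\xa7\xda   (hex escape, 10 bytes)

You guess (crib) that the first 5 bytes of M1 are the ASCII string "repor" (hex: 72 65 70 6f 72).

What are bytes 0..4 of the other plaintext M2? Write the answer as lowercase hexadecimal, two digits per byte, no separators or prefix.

Since c1 ⊕ c2 = M1 ⊕ M2, XORing with the guessed M1 bytes yields the corresponding M2 bytes: M2 = (c1 ⊕ c2) ⊕ M1.
10 XOR 72 = 62
0d XOR 65 = 68
c2 XOR 70 = b2
8b XOR 6f = e4
89 XOR 72 = fb

6268b2e4fb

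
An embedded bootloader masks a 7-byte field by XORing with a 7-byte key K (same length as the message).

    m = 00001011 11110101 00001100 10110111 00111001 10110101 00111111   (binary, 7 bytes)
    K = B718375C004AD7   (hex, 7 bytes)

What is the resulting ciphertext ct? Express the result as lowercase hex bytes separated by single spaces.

bc ed 3b eb 39 ff e8

XOR is its own inverse, so applying the key byte-wise gives the result directly.
byte 0: 0b ⊕ b7 = bc
byte 1: f5 ⊕ 18 = ed
byte 2: 0c ⊕ 37 = 3b
byte 3: b7 ⊕ 5c = eb
byte 4: 39 ⊕ 00 = 39
byte 5: b5 ⊕ 4a = ff
byte 6: 3f ⊕ d7 = e8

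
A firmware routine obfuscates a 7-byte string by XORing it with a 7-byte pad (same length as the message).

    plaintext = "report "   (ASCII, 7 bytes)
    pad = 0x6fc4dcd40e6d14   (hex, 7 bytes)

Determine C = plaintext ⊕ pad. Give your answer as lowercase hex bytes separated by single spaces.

1d a1 ac bb 7c 19 34

XOR is its own inverse, so applying the key byte-wise gives the result directly.
byte 0: 01110010 XOR 01101111 = 00011101
byte 1: 01100101 XOR 11000100 = 10100001
byte 2: 01110000 XOR 11011100 = 10101100
byte 3: 01101111 XOR 11010100 = 10111011
byte 4: 01110010 XOR 00001110 = 01111100
byte 5: 01110100 XOR 01101101 = 00011001
byte 6: 00100000 XOR 00010100 = 00110100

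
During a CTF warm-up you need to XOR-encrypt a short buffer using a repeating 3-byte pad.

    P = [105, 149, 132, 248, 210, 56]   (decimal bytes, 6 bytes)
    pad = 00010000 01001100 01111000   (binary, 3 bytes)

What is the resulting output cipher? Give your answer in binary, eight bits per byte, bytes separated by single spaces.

01111001 11011001 11111100 11101000 10011110 01000000

The 3-byte key repeats, so the effective keystream is 10 4c 78 10 4c 78.
byte 0: 01101001 xor 00010000 = 01111001
byte 1: 10010101 xor 01001100 = 11011001
byte 2: 10000100 xor 01111000 = 11111100
byte 3: 11111000 xor 00010000 = 11101000
byte 4: 11010010 xor 01001100 = 10011110
byte 5: 00111000 xor 01111000 = 01000000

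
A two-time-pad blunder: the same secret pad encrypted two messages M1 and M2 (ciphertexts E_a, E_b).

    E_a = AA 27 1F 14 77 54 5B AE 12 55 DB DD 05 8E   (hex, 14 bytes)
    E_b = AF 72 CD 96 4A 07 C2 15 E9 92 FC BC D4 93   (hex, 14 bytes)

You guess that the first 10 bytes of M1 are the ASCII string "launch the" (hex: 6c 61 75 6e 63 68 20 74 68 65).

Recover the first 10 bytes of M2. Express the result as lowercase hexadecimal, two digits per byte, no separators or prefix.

6934a7ec5e3bb9cf93a2

First, E_a ⊕ E_b = (M1 ⊕ K) ⊕ (M2 ⊕ K) = M1 ⊕ M2, so the key drops out. Then M2 = (M1 ⊕ M2) ⊕ M1 over the first 10 bytes.
byte 0: (aa XOR af) XOR 6c = 05 XOR 6c = 69
byte 1: (27 XOR 72) XOR 61 = 55 XOR 61 = 34
byte 2: (1f XOR cd) XOR 75 = d2 XOR 75 = a7
byte 3: (14 XOR 96) XOR 6e = 82 XOR 6e = ec
byte 4: (77 XOR 4a) XOR 63 = 3d XOR 63 = 5e
byte 5: (54 XOR 07) XOR 68 = 53 XOR 68 = 3b
byte 6: (5b XOR c2) XOR 20 = 99 XOR 20 = b9
byte 7: (ae XOR 15) XOR 74 = bb XOR 74 = cf
byte 8: (12 XOR e9) XOR 68 = fb XOR 68 = 93
byte 9: (55 XOR 92) XOR 65 = c7 XOR 65 = a2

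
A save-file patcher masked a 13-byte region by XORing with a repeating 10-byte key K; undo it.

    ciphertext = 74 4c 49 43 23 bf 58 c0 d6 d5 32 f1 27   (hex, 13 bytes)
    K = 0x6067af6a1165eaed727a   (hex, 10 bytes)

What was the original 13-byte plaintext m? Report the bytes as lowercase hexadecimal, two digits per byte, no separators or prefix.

142be62932dab22da4af529688

The 10-byte key repeats, so the effective keystream is 60 67 af 6a 11 65 ea ed 72 7a 60 67 af.
byte 0: 01110100 xor 01100000 = 00010100
byte 1: 01001100 xor 01100111 = 00101011
byte 2: 01001001 xor 10101111 = 11100110
byte 3: 01000011 xor 01101010 = 00101001
byte 4: 00100011 xor 00010001 = 00110010
byte 5: 10111111 xor 01100101 = 11011010
byte 6: 01011000 xor 11101010 = 10110010
byte 7: 11000000 xor 11101101 = 00101101
byte 8: 11010110 xor 01110010 = 10100100
byte 9: 11010101 xor 01111010 = 10101111
byte 10: 00110010 xor 01100000 = 01010010
byte 11: 11110001 xor 01100111 = 10010110
byte 12: 00100111 xor 10101111 = 10001000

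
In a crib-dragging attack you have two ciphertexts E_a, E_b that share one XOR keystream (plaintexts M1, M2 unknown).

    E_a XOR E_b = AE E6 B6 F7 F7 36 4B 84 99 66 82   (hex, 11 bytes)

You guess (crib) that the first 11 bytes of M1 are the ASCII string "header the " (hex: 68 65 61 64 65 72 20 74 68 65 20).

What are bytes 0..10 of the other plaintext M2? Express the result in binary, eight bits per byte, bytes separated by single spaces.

11000110 10000011 11010111 10010011 10010010 01000100 01101011 11110000 11110001 00000011 10100010

Since E_a ⊕ E_b = M1 ⊕ M2, XORing with the guessed M1 bytes yields the corresponding M2 bytes: M2 = (E_a ⊕ E_b) ⊕ M1.
byte 0: ae xor 68 = c6
byte 1: e6 xor 65 = 83
byte 2: b6 xor 61 = d7
byte 3: f7 xor 64 = 93
byte 4: f7 xor 65 = 92
byte 5: 36 xor 72 = 44
byte 6: 4b xor 20 = 6b
byte 7: 84 xor 74 = f0
byte 8: 99 xor 68 = f1
byte 9: 66 xor 65 = 03
byte 10: 82 xor 20 = a2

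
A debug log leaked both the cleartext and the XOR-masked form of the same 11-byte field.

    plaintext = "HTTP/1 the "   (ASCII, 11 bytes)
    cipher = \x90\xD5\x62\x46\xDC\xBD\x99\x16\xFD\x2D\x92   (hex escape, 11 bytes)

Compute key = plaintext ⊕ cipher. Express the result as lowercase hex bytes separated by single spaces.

d8 81 36 16 f3 8c b9 62 95 48 b2

Since cipher = plaintext ⊕ key, XORing both sides with plaintext gives key = plaintext ⊕ cipher.
01001000 ^ 10010000 = 11011000
01010100 ^ 11010101 = 10000001
01010100 ^ 01100010 = 00110110
01010000 ^ 01000110 = 00010110
00101111 ^ 11011100 = 11110011
00110001 ^ 10111101 = 10001100
00100000 ^ 10011001 = 10111001
01110100 ^ 00010110 = 01100010
01101000 ^ 11111101 = 10010101
01100101 ^ 00101101 = 01001000
00100000 ^ 10010010 = 10110010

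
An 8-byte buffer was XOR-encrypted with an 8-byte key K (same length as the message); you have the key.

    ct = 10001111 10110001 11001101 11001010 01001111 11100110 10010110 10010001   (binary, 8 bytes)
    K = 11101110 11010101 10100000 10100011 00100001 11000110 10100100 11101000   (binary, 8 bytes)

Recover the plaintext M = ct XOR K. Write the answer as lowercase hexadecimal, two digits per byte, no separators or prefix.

61646d696e203279

XOR is its own inverse, so applying the key byte-wise gives the result directly.
byte 0: 8f XOR ee = 61
byte 1: b1 XOR d5 = 64
byte 2: cd XOR a0 = 6d
byte 3: ca XOR a3 = 69
byte 4: 4f XOR 21 = 6e
byte 5: e6 XOR c6 = 20
byte 6: 96 XOR a4 = 32
byte 7: 91 XOR e8 = 79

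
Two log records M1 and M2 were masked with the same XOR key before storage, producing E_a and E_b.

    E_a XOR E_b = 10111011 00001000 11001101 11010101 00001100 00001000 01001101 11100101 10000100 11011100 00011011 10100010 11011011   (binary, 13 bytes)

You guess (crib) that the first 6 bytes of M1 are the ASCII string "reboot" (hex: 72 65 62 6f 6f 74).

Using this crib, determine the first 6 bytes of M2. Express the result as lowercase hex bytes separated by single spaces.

c9 6d af ba 63 7c

Since E_a ⊕ E_b = M1 ⊕ M2, XORing with the guessed M1 bytes yields the corresponding M2 bytes: M2 = (E_a ⊕ E_b) ⊕ M1.
bb ^ 72 = c9
08 ^ 65 = 6d
cd ^ 62 = af
d5 ^ 6f = ba
0c ^ 6f = 63
08 ^ 74 = 7c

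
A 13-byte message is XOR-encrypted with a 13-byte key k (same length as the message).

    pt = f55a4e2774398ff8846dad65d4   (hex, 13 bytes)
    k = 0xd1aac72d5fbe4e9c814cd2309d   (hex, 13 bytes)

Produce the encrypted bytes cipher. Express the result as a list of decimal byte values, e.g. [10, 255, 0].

11110101 XOR 11010001 = 00100100
01011010 XOR 10101010 = 11110000
01001110 XOR 11000111 = 10001001
00100111 XOR 00101101 = 00001010
01110100 XOR 01011111 = 00101011
00111001 XOR 10111110 = 10000111
10001111 XOR 01001110 = 11000001
11111000 XOR 10011100 = 01100100
10000100 XOR 10000001 = 00000101
01101101 XOR 01001100 = 00100001
10101101 XOR 11010010 = 01111111
01100101 XOR 00110000 = 01010101
11010100 XOR 10011101 = 01001001

[36, 240, 137, 10, 43, 135, 193, 100, 5, 33, 127, 85, 73]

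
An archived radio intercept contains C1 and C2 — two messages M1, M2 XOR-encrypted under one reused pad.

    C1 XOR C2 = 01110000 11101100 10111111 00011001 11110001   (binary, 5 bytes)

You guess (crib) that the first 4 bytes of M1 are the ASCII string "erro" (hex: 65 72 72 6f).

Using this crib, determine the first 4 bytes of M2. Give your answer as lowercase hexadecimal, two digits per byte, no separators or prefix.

159ecd76

Since C1 ⊕ C2 = M1 ⊕ M2, XORing with the guessed M1 bytes yields the corresponding M2 bytes: M2 = (C1 ⊕ C2) ⊕ M1.
112 XOR 101 =  21
236 XOR 114 = 158
191 XOR 114 = 205
 25 XOR 111 = 118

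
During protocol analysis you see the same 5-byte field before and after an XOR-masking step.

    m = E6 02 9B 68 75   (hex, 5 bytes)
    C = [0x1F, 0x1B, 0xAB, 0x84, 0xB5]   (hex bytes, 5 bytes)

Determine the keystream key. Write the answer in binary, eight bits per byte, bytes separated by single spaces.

Since C = m ⊕ key, XORing both sides with m gives key = m ⊕ C.
e6 ^ 1f = f9
02 ^ 1b = 19
9b ^ ab = 30
68 ^ 84 = ec
75 ^ b5 = c0

11111001 00011001 00110000 11101100 11000000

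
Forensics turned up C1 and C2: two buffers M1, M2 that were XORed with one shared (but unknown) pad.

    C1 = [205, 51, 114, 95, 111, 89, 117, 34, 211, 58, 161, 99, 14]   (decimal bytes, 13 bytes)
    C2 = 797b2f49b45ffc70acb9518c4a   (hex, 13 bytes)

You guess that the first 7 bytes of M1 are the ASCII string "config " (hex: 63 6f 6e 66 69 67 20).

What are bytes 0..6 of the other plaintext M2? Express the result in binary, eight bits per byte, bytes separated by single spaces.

First, C1 ⊕ C2 = (M1 ⊕ K) ⊕ (M2 ⊕ K) = M1 ⊕ M2, so the key drops out. Then M2 = (M1 ⊕ M2) ⊕ M1 over the first 7 bytes.
byte 0: (cd ^ 79) ^ 63 = b4 ^ 63 = d7
byte 1: (33 ^ 7b) ^ 6f = 48 ^ 6f = 27
byte 2: (72 ^ 2f) ^ 6e = 5d ^ 6e = 33
byte 3: (5f ^ 49) ^ 66 = 16 ^ 66 = 70
byte 4: (6f ^ b4) ^ 69 = db ^ 69 = b2
byte 5: (59 ^ 5f) ^ 67 = 06 ^ 67 = 61
byte 6: (75 ^ fc) ^ 20 = 89 ^ 20 = a9

11010111 00100111 00110011 01110000 10110010 01100001 10101001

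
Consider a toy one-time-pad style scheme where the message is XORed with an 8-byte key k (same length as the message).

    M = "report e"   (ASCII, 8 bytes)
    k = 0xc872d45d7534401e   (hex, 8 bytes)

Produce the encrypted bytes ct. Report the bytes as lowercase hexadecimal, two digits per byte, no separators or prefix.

byte 0: 01110010 xor 11001000 = 10111010
byte 1: 01100101 xor 01110010 = 00010111
byte 2: 01110000 xor 11010100 = 10100100
byte 3: 01101111 xor 01011101 = 00110010
byte 4: 01110010 xor 01110101 = 00000111
byte 5: 01110100 xor 00110100 = 01000000
byte 6: 00100000 xor 01000000 = 01100000
byte 7: 01100101 xor 00011110 = 01111011

ba17a4320740607b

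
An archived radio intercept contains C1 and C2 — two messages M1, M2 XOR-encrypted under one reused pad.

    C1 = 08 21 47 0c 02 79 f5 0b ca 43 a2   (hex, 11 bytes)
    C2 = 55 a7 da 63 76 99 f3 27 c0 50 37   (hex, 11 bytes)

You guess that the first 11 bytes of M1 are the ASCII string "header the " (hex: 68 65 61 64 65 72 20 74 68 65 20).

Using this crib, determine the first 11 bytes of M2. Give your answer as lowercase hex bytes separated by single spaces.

35 e3 fc 0b 11 92 26 58 62 76 b5

First, C1 ⊕ C2 = (M1 ⊕ K) ⊕ (M2 ⊕ K) = M1 ⊕ M2, so the key drops out. Then M2 = (M1 ⊕ M2) ⊕ M1 over the first 11 bytes.
byte 0: (08 xor 55) xor 68 = 5d xor 68 = 35
byte 1: (21 xor a7) xor 65 = 86 xor 65 = e3
byte 2: (47 xor da) xor 61 = 9d xor 61 = fc
byte 3: (0c xor 63) xor 64 = 6f xor 64 = 0b
byte 4: (02 xor 76) xor 65 = 74 xor 65 = 11
byte 5: (79 xor 99) xor 72 = e0 xor 72 = 92
byte 6: (f5 xor f3) xor 20 = 06 xor 20 = 26
byte 7: (0b xor 27) xor 74 = 2c xor 74 = 58
byte 8: (ca xor c0) xor 68 = 0a xor 68 = 62
byte 9: (43 xor 50) xor 65 = 13 xor 65 = 76
byte 10: (a2 xor 37) xor 20 = 95 xor 20 = b5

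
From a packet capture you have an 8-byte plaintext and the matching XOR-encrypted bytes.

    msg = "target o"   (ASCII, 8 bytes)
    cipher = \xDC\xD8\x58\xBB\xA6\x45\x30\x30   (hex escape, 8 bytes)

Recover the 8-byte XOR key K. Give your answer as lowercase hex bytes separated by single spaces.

Since cipher = msg ⊕ K, XORing both sides with msg gives K = msg ⊕ cipher.
74 ^ dc = a8
61 ^ d8 = b9
72 ^ 58 = 2a
67 ^ bb = dc
65 ^ a6 = c3
74 ^ 45 = 31
20 ^ 30 = 10
6f ^ 30 = 5f

a8 b9 2a dc c3 31 10 5f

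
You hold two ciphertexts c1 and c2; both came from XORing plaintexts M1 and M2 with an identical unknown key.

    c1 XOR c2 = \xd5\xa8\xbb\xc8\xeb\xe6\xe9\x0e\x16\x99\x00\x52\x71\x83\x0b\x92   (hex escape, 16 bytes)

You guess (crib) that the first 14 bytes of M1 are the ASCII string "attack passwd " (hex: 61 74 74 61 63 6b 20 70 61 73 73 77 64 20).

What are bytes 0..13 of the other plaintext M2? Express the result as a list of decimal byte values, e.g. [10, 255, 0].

[180, 220, 207, 169, 136, 141, 201, 126, 119, 234, 115, 37, 21, 163]

Since c1 ⊕ c2 = M1 ⊕ M2, XORing with the guessed M1 bytes yields the corresponding M2 bytes: M2 = (c1 ⊕ c2) ⊕ M1.
213 xor  97 = 180
168 xor 116 = 220
187 xor 116 = 207
200 xor  97 = 169
235 xor  99 = 136
230 xor 107 = 141
233 xor  32 = 201
 14 xor 112 = 126
 22 xor  97 = 119
153 xor 115 = 234
  0 xor 115 = 115
 82 xor 119 =  37
113 xor 100 =  21
131 xor  32 = 163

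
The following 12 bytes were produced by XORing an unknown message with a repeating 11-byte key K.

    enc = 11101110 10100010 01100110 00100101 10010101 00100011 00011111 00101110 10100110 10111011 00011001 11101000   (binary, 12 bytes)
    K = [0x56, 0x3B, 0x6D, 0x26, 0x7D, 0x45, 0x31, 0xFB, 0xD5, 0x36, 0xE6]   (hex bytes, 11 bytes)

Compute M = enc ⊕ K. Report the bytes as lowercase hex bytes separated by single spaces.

b8 99 0b 03 e8 66 2e d5 73 8d ff be

The 11-byte key repeats, so the effective keystream is 56 3b 6d 26 7d 45 31 fb d5 36 e6 56.
byte 0: 11101110 ⊕ 01010110 = 10111000
byte 1: 10100010 ⊕ 00111011 = 10011001
byte 2: 01100110 ⊕ 01101101 = 00001011
byte 3: 00100101 ⊕ 00100110 = 00000011
byte 4: 10010101 ⊕ 01111101 = 11101000
byte 5: 00100011 ⊕ 01000101 = 01100110
byte 6: 00011111 ⊕ 00110001 = 00101110
byte 7: 00101110 ⊕ 11111011 = 11010101
byte 8: 10100110 ⊕ 11010101 = 01110011
byte 9: 10111011 ⊕ 00110110 = 10001101
byte 10: 00011001 ⊕ 11100110 = 11111111
byte 11: 11101000 ⊕ 01010110 = 10111110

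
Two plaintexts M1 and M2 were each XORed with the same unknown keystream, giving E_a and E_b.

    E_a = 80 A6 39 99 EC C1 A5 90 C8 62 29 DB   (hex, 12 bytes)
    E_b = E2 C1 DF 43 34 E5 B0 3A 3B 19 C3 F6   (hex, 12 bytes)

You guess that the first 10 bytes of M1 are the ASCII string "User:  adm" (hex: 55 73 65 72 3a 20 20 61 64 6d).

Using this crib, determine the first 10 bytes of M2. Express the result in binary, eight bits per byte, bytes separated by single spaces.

00110111 00010100 10000011 10101000 11100010 00000100 00110101 11001011 10010111 00010110

First, E_a ⊕ E_b = (M1 ⊕ K) ⊕ (M2 ⊕ K) = M1 ⊕ M2, so the key drops out. Then M2 = (M1 ⊕ M2) ⊕ M1 over the first 10 bytes.
byte 0: (80 ^ e2) ^ 55 = 62 ^ 55 = 37
byte 1: (a6 ^ c1) ^ 73 = 67 ^ 73 = 14
byte 2: (39 ^ df) ^ 65 = e6 ^ 65 = 83
byte 3: (99 ^ 43) ^ 72 = da ^ 72 = a8
byte 4: (ec ^ 34) ^ 3a = d8 ^ 3a = e2
byte 5: (c1 ^ e5) ^ 20 = 24 ^ 20 = 04
byte 6: (a5 ^ b0) ^ 20 = 15 ^ 20 = 35
byte 7: (90 ^ 3a) ^ 61 = aa ^ 61 = cb
byte 8: (c8 ^ 3b) ^ 64 = f3 ^ 64 = 97
byte 9: (62 ^ 19) ^ 6d = 7b ^ 6d = 16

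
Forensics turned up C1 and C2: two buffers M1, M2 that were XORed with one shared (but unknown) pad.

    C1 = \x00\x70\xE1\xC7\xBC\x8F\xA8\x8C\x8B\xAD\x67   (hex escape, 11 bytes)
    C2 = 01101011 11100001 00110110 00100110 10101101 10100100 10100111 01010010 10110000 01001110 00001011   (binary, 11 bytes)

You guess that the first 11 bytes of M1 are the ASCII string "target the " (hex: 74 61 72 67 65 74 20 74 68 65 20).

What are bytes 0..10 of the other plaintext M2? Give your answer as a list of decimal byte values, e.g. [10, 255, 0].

First, C1 ⊕ C2 = (M1 ⊕ K) ⊕ (M2 ⊕ K) = M1 ⊕ M2, so the key drops out. Then M2 = (M1 ⊕ M2) ⊕ M1 over the first 11 bytes.
byte 0: (00 xor 6b) xor 74 = 6b xor 74 = 1f
byte 1: (70 xor e1) xor 61 = 91 xor 61 = f0
byte 2: (e1 xor 36) xor 72 = d7 xor 72 = a5
byte 3: (c7 xor 26) xor 67 = e1 xor 67 = 86
byte 4: (bc xor ad) xor 65 = 11 xor 65 = 74
byte 5: (8f xor a4) xor 74 = 2b xor 74 = 5f
byte 6: (a8 xor a7) xor 20 = 0f xor 20 = 2f
byte 7: (8c xor 52) xor 74 = de xor 74 = aa
byte 8: (8b xor b0) xor 68 = 3b xor 68 = 53
byte 9: (ad xor 4e) xor 65 = e3 xor 65 = 86
byte 10: (67 xor 0b) xor 20 = 6c xor 20 = 4c

[31, 240, 165, 134, 116, 95, 47, 170, 83, 134, 76]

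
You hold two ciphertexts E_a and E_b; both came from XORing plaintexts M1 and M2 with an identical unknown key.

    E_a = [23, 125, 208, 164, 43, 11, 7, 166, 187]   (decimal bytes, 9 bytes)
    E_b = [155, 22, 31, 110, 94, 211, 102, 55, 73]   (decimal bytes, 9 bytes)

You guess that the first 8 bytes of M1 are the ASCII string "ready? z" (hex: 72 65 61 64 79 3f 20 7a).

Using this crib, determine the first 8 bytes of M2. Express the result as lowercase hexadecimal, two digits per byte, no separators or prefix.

First, E_a ⊕ E_b = (M1 ⊕ K) ⊕ (M2 ⊕ K) = M1 ⊕ M2, so the key drops out. Then M2 = (M1 ⊕ M2) ⊕ M1 over the first 8 bytes.
byte 0: (17 ⊕ 9b) ⊕ 72 = 8c ⊕ 72 = fe
byte 1: (7d ⊕ 16) ⊕ 65 = 6b ⊕ 65 = 0e
byte 2: (d0 ⊕ 1f) ⊕ 61 = cf ⊕ 61 = ae
byte 3: (a4 ⊕ 6e) ⊕ 64 = ca ⊕ 64 = ae
byte 4: (2b ⊕ 5e) ⊕ 79 = 75 ⊕ 79 = 0c
byte 5: (0b ⊕ d3) ⊕ 3f = d8 ⊕ 3f = e7
byte 6: (07 ⊕ 66) ⊕ 20 = 61 ⊕ 20 = 41
byte 7: (a6 ⊕ 37) ⊕ 7a = 91 ⊕ 7a = eb

fe0eaeae0ce741eb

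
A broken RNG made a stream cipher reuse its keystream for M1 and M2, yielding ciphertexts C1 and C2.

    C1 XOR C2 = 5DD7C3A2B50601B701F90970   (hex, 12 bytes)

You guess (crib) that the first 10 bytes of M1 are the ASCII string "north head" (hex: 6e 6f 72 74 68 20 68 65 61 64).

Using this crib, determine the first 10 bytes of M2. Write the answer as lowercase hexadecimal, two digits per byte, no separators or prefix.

Since C1 ⊕ C2 = M1 ⊕ M2, XORing with the guessed M1 bytes yields the corresponding M2 bytes: M2 = (C1 ⊕ C2) ⊕ M1.
byte 0: 01011101 ^ 01101110 = 00110011
byte 1: 11010111 ^ 01101111 = 10111000
byte 2: 11000011 ^ 01110010 = 10110001
byte 3: 10100010 ^ 01110100 = 11010110
byte 4: 10110101 ^ 01101000 = 11011101
byte 5: 00000110 ^ 00100000 = 00100110
byte 6: 00000001 ^ 01101000 = 01101001
byte 7: 10110111 ^ 01100101 = 11010010
byte 8: 00000001 ^ 01100001 = 01100000
byte 9: 11111001 ^ 01100100 = 10011101

33b8b1d6dd2669d2609d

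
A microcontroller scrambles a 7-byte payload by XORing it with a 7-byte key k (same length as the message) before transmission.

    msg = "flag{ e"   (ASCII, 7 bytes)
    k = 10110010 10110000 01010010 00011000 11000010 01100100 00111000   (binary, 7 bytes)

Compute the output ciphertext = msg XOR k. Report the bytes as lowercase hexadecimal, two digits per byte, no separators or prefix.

d4dc337fb9445d

01100110 xor 10110010 = 11010100
01101100 xor 10110000 = 11011100
01100001 xor 01010010 = 00110011
01100111 xor 00011000 = 01111111
01111011 xor 11000010 = 10111001
00100000 xor 01100100 = 01000100
01100101 xor 00111000 = 01011101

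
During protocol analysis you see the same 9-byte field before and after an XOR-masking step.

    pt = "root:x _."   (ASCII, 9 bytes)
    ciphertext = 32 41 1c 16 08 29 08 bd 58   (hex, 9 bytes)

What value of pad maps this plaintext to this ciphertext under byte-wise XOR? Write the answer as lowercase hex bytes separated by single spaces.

Since ciphertext = pt ⊕ pad, XORing both sides with pt gives pad = pt ⊕ ciphertext.
72 xor 32 = 40
6f xor 41 = 2e
6f xor 1c = 73
74 xor 16 = 62
3a xor 08 = 32
78 xor 29 = 51
20 xor 08 = 28
5f xor bd = e2
2e xor 58 = 76

40 2e 73 62 32 51 28 e2 76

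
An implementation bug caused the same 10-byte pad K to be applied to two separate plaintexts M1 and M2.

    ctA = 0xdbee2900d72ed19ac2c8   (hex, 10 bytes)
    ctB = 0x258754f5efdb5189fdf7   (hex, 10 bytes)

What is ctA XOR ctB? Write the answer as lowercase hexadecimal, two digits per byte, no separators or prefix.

fe697df538f580133f3f

ctA ⊕ ctB = (M1 ⊕ K) ⊕ (M2 ⊕ K) = M1 ⊕ M2 — the shared key cancels under XOR.
11011011 XOR 00100101 = 11111110
11101110 XOR 10000111 = 01101001
00101001 XOR 01010100 = 01111101
00000000 XOR 11110101 = 11110101
11010111 XOR 11101111 = 00111000
00101110 XOR 11011011 = 11110101
11010001 XOR 01010001 = 10000000
10011010 XOR 10001001 = 00010011
11000010 XOR 11111101 = 00111111
11001000 XOR 11110111 = 00111111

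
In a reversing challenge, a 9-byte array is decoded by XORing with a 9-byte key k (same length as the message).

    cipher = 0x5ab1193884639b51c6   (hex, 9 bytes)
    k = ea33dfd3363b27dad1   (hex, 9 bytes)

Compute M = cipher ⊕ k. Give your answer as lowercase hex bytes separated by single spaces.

b0 82 c6 eb b2 58 bc 8b 17

01011010 ^ 11101010 = 10110000
10110001 ^ 00110011 = 10000010
00011001 ^ 11011111 = 11000110
00111000 ^ 11010011 = 11101011
10000100 ^ 00110110 = 10110010
01100011 ^ 00111011 = 01011000
10011011 ^ 00100111 = 10111100
01010001 ^ 11011010 = 10001011
11000110 ^ 11010001 = 00010111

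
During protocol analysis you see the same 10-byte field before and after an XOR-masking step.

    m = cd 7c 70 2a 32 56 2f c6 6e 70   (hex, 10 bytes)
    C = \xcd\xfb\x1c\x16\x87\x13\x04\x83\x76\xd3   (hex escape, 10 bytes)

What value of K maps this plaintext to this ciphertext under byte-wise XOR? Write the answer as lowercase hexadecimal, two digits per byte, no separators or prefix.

Since C = m ⊕ K, XORing both sides with m gives K = m ⊕ C.
cd xor cd = 00
7c xor fb = 87
70 xor 1c = 6c
2a xor 16 = 3c
32 xor 87 = b5
56 xor 13 = 45
2f xor 04 = 2b
c6 xor 83 = 45
6e xor 76 = 18
70 xor d3 = a3

00876c3cb5452b4518a3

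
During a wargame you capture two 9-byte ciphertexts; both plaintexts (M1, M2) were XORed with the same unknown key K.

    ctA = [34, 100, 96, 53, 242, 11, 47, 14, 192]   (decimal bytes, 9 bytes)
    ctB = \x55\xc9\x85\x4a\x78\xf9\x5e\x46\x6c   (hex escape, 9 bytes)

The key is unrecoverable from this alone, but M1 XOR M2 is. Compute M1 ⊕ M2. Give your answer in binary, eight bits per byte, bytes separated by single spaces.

01110111 10101101 11100101 01111111 10001010 11110010 01110001 01001000 10101100

ctA ⊕ ctB = (M1 ⊕ K) ⊕ (M2 ⊕ K) = M1 ⊕ M2 — the shared key cancels under XOR.
byte 0: 22 xor 55 = 77
byte 1: 64 xor c9 = ad
byte 2: 60 xor 85 = e5
byte 3: 35 xor 4a = 7f
byte 4: f2 xor 78 = 8a
byte 5: 0b xor f9 = f2
byte 6: 2f xor 5e = 71
byte 7: 0e xor 46 = 48
byte 8: c0 xor 6c = ac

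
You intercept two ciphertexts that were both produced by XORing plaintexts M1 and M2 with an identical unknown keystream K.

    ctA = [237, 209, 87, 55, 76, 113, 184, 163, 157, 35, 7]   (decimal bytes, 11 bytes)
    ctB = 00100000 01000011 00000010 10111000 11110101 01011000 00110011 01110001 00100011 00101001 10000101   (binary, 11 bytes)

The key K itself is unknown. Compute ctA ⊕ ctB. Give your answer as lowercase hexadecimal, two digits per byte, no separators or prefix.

ctA ⊕ ctB = (M1 ⊕ K) ⊕ (M2 ⊕ K) = M1 ⊕ M2 — the shared key cancels under XOR.
byte 0: 11101101 ⊕ 00100000 = 11001101
byte 1: 11010001 ⊕ 01000011 = 10010010
byte 2: 01010111 ⊕ 00000010 = 01010101
byte 3: 00110111 ⊕ 10111000 = 10001111
byte 4: 01001100 ⊕ 11110101 = 10111001
byte 5: 01110001 ⊕ 01011000 = 00101001
byte 6: 10111000 ⊕ 00110011 = 10001011
byte 7: 10100011 ⊕ 01110001 = 11010010
byte 8: 10011101 ⊕ 00100011 = 10111110
byte 9: 00100011 ⊕ 00101001 = 00001010
byte 10: 00000111 ⊕ 10000101 = 10000010

cd92558fb9298bd2be0a82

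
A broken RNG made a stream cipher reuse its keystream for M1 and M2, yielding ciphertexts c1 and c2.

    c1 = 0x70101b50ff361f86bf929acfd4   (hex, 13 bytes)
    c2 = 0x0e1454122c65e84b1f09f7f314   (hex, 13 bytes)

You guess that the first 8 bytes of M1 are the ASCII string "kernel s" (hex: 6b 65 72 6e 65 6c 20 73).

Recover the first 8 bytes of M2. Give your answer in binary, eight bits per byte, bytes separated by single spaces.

First, c1 ⊕ c2 = (M1 ⊕ K) ⊕ (M2 ⊕ K) = M1 ⊕ M2, so the key drops out. Then M2 = (M1 ⊕ M2) ⊕ M1 over the first 8 bytes.
byte 0: (70 xor 0e) xor 6b = 7e xor 6b = 15
byte 1: (10 xor 14) xor 65 = 04 xor 65 = 61
byte 2: (1b xor 54) xor 72 = 4f xor 72 = 3d
byte 3: (50 xor 12) xor 6e = 42 xor 6e = 2c
byte 4: (ff xor 2c) xor 65 = d3 xor 65 = b6
byte 5: (36 xor 65) xor 6c = 53 xor 6c = 3f
byte 6: (1f xor e8) xor 20 = f7 xor 20 = d7
byte 7: (86 xor 4b) xor 73 = cd xor 73 = be

00010101 01100001 00111101 00101100 10110110 00111111 11010111 10111110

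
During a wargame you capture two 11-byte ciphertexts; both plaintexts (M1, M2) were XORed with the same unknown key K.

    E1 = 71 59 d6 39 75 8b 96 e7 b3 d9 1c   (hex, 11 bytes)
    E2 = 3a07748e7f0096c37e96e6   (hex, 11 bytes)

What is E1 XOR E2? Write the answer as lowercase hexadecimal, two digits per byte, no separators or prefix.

4b5ea2b70a8b0024cd4ffa

E1 ⊕ E2 = (M1 ⊕ K) ⊕ (M2 ⊕ K) = M1 ⊕ M2 — the shared key cancels under XOR.
01110001 ⊕ 00111010 = 01001011
01011001 ⊕ 00000111 = 01011110
11010110 ⊕ 01110100 = 10100010
00111001 ⊕ 10001110 = 10110111
01110101 ⊕ 01111111 = 00001010
10001011 ⊕ 00000000 = 10001011
10010110 ⊕ 10010110 = 00000000
11100111 ⊕ 11000011 = 00100100
10110011 ⊕ 01111110 = 11001101
11011001 ⊕ 10010110 = 01001111
00011100 ⊕ 11100110 = 11111010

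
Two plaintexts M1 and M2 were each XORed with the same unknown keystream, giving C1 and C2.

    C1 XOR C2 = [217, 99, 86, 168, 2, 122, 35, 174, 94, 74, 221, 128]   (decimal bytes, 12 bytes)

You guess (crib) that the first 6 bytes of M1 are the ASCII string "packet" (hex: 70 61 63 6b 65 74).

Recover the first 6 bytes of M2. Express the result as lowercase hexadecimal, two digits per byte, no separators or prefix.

a90235c3670e

Since C1 ⊕ C2 = M1 ⊕ M2, XORing with the guessed M1 bytes yields the corresponding M2 bytes: M2 = (C1 ⊕ C2) ⊕ M1.
d9 ^ 70 = a9
63 ^ 61 = 02
56 ^ 63 = 35
a8 ^ 6b = c3
02 ^ 65 = 67
7a ^ 74 = 0e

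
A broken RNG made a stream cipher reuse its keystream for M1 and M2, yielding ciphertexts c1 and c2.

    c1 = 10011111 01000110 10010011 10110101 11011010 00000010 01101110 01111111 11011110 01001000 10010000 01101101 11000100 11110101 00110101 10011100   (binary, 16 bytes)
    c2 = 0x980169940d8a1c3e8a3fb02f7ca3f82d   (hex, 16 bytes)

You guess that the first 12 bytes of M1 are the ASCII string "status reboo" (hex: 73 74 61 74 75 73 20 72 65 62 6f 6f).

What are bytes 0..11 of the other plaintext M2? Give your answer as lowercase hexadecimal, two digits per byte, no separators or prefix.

74339b55a2fb523331154f2d

First, c1 ⊕ c2 = (M1 ⊕ K) ⊕ (M2 ⊕ K) = M1 ⊕ M2, so the key drops out. Then M2 = (M1 ⊕ M2) ⊕ M1 over the first 12 bytes.
byte 0: (9f ⊕ 98) ⊕ 73 = 07 ⊕ 73 = 74
byte 1: (46 ⊕ 01) ⊕ 74 = 47 ⊕ 74 = 33
byte 2: (93 ⊕ 69) ⊕ 61 = fa ⊕ 61 = 9b
byte 3: (b5 ⊕ 94) ⊕ 74 = 21 ⊕ 74 = 55
byte 4: (da ⊕ 0d) ⊕ 75 = d7 ⊕ 75 = a2
byte 5: (02 ⊕ 8a) ⊕ 73 = 88 ⊕ 73 = fb
byte 6: (6e ⊕ 1c) ⊕ 20 = 72 ⊕ 20 = 52
byte 7: (7f ⊕ 3e) ⊕ 72 = 41 ⊕ 72 = 33
byte 8: (de ⊕ 8a) ⊕ 65 = 54 ⊕ 65 = 31
byte 9: (48 ⊕ 3f) ⊕ 62 = 77 ⊕ 62 = 15
byte 10: (90 ⊕ b0) ⊕ 6f = 20 ⊕ 6f = 4f
byte 11: (6d ⊕ 2f) ⊕ 6f = 42 ⊕ 6f = 2d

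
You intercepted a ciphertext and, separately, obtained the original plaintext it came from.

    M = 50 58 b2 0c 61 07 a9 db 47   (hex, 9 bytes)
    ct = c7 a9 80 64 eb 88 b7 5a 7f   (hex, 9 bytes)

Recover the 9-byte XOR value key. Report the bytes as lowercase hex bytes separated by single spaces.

Since ct = M ⊕ key, XORing both sides with M gives key = M ⊕ ct.
50 XOR c7 = 97
58 XOR a9 = f1
b2 XOR 80 = 32
0c XOR 64 = 68
61 XOR eb = 8a
07 XOR 88 = 8f
a9 XOR b7 = 1e
db XOR 5a = 81
47 XOR 7f = 38

97 f1 32 68 8a 8f 1e 81 38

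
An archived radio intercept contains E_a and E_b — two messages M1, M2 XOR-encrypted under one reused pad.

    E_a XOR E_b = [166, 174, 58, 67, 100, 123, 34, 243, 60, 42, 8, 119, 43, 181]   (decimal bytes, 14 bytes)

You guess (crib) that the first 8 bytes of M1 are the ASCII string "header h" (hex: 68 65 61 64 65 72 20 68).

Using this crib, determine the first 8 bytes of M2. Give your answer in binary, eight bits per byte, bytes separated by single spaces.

11001110 11001011 01011011 00100111 00000001 00001001 00000010 10011011

Since E_a ⊕ E_b = M1 ⊕ M2, XORing with the guessed M1 bytes yields the corresponding M2 bytes: M2 = (E_a ⊕ E_b) ⊕ M1.
byte 0: a6 XOR 68 = ce
byte 1: ae XOR 65 = cb
byte 2: 3a XOR 61 = 5b
byte 3: 43 XOR 64 = 27
byte 4: 64 XOR 65 = 01
byte 5: 7b XOR 72 = 09
byte 6: 22 XOR 20 = 02
byte 7: f3 XOR 68 = 9b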